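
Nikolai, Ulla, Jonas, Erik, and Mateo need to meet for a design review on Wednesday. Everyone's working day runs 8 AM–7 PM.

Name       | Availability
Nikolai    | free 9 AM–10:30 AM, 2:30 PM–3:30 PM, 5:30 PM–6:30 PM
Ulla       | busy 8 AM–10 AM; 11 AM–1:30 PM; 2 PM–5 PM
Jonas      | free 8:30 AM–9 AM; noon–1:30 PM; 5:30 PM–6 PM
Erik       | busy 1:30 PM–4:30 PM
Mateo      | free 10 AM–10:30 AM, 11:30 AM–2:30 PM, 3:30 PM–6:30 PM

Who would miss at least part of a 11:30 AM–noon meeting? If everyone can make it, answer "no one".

Jonas, Nikolai, Ulla

Nikolai free: 09:00-10:30, 14:30-15:30, 17:30-18:30.
Ulla free: 10:00-11:00, 13:30-14:00, 17:00-19:00 (invert busy blocks within the working day).
Jonas free: 08:30-09:00, 12:00-13:30, 17:30-18:00.
Erik free: 08:00-13:30, 16:30-19:00 (invert busy blocks within the working day).
Mateo free: 10:00-10:30, 11:30-14:30, 15:30-18:30.
Nikolai: not fully free for 11:30-12:00. Ulla: not fully free for 11:30-12:00. Jonas: not fully free for 11:30-12:00. Erik: free for 11:30-12:00. Mateo: free for 11:30-12:00.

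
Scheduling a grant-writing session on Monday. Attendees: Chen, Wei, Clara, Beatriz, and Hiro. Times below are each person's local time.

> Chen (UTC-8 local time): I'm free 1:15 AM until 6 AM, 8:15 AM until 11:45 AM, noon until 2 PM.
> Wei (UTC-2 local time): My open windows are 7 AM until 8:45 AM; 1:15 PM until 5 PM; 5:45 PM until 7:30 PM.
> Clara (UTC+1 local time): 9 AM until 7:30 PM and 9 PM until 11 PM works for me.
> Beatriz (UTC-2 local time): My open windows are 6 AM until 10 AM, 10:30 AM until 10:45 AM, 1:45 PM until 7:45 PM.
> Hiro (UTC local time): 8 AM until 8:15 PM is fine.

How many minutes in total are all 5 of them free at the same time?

Chen in UTC: 09:15-14:00, 16:15-19:45, 20:00-22:00 (add 8h to convert from UTC-8).
Wei in UTC: 09:00-10:45, 15:15-19:00, 19:45-21:30 (add 2h to convert from UTC-2).
Clara in UTC: 08:00-18:30, 20:00-22:00 (subtract 1h to convert from UTC+1).
Beatriz in UTC: 08:00-12:00, 12:30-12:45, 15:45-21:45 (add 2h to convert from UTC-2).
Hiro in UTC: 08:00-20:15.
Chen ∩ Wei: 09:15-10:45, 16:15-19:00, 20:00-21:30.
Chen ∩ Wei ∩ Clara: 09:15-10:45, 16:15-18:30, 20:00-21:30.
Chen ∩ Wei ∩ Clara ∩ Beatriz: 09:15-10:45, 16:15-18:30, 20:00-21:30.
Chen ∩ Wei ∩ Clara ∩ Beatriz ∩ Hiro: 09:15-10:45, 16:15-18:30, 20:00-20:15.
Summing the common windows: 90 + 135 + 15 = 240 minutes.

240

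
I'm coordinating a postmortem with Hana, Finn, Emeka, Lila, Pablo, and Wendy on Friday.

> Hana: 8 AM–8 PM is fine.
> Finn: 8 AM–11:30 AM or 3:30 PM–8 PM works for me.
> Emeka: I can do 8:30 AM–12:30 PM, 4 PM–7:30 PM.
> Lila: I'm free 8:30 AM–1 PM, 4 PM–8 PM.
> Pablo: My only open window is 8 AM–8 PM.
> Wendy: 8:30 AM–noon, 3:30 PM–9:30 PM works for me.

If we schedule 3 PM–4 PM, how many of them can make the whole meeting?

2

Hana and Pablo can make the full 15:00-16:00 slot — that's 2.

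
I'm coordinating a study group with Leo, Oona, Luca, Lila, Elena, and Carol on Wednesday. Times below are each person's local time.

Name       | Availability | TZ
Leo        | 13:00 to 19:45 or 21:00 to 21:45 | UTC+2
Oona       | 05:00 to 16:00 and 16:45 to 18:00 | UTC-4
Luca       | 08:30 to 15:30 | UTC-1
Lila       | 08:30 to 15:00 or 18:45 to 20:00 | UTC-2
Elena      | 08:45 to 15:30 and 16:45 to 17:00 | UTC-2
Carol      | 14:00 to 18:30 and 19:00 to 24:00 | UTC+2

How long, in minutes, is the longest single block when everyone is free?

Leo in UTC: 11:00-17:45, 19:00-19:45 (subtract 2h to convert from UTC+2).
Oona in UTC: 09:00-20:00, 20:45-22:00 (add 4h to convert from UTC-4).
Luca in UTC: 09:30-16:30 (add 1h to convert from UTC-1).
Lila in UTC: 10:30-17:00, 20:45-22:00 (add 2h to convert from UTC-2).
Elena in UTC: 10:45-17:30, 18:45-19:00 (add 2h to convert from UTC-2).
Carol in UTC: 12:00-16:30, 17:00-22:00 (subtract 2h to convert from UTC+2).
Leo ∩ Oona: 11:00-17:45, 19:00-19:45.
Leo ∩ Oona ∩ Luca: 11:00-16:30.
Leo ∩ Oona ∩ Luca ∩ Lila: 11:00-16:30.
Leo ∩ Oona ∩ Luca ∩ Lila ∩ Elena: 11:00-16:30.
Leo ∩ Oona ∩ Luca ∩ Lila ∩ Elena ∩ Carol: 12:00-16:30.
Those are the intersection windows.
The longest is 12:00-16:30 at 270 minutes.

270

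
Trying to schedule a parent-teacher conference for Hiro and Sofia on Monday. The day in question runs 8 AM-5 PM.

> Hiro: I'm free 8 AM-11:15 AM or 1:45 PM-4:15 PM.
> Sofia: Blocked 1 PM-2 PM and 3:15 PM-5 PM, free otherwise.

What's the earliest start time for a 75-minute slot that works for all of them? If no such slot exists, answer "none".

08:00

Hiro free: 08:00-11:15, 13:45-16:15.
Sofia free: 08:00-13:00, 14:00-15:15 (invert busy blocks within the working day).
Hiro ∩ Sofia: 08:00-11:15, 14:00-15:15.
The first common window of at least 75 minutes is 08:00-11:15, so the earliest start is 08:00.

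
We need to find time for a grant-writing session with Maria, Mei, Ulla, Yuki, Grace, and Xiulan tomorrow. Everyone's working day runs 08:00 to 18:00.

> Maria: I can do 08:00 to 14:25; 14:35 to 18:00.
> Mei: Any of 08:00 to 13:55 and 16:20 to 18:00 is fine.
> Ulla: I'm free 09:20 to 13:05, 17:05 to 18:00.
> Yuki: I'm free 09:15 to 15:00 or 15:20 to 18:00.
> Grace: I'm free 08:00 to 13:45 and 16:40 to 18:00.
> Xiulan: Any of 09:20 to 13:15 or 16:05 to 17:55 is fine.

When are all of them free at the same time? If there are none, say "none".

09:20-13:05, 17:05-17:55

Maria ∩ Mei: 08:00-13:55, 16:20-18:00.
Maria ∩ Mei ∩ Ulla: 09:20-13:05, 17:05-18:00.
Maria ∩ Mei ∩ Ulla ∩ Yuki: 09:20-13:05, 17:05-18:00.
Maria ∩ Mei ∩ Ulla ∩ Yuki ∩ Grace: 09:20-13:05, 17:05-18:00.
Maria ∩ Mei ∩ Ulla ∩ Yuki ∩ Grace ∩ Xiulan: 09:20-13:05, 17:05-17:55.
Those are the intersection windows.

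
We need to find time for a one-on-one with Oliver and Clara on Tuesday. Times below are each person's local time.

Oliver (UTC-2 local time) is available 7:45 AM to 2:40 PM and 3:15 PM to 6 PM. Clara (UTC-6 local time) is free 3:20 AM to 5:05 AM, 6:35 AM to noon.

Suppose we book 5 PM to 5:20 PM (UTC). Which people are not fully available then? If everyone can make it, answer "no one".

Oliver

Oliver in UTC: 09:45-16:40, 17:15-20:00 (add 2h to convert from UTC-2).
Clara in UTC: 09:20-11:05, 12:35-18:00 (add 6h to convert from UTC-6).
Oliver: not fully free for 17:00-17:20. Clara: free for 17:00-17:20.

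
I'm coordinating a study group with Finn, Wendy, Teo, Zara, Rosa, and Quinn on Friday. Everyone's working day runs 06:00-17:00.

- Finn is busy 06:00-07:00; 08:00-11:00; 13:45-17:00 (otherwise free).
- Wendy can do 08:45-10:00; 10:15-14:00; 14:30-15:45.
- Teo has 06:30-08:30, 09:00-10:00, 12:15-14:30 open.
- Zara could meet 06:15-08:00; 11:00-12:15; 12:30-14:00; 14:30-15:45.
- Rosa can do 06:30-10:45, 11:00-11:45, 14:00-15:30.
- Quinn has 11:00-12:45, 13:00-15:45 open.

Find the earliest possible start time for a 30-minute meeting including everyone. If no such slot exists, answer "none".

Finn free: 07:00-08:00, 11:00-13:45 (invert busy blocks within the working day).
Wendy free: 08:45-10:00, 10:15-14:00, 14:30-15:45.
Teo free: 06:30-08:30, 09:00-10:00, 12:15-14:30.
Zara free: 06:15-08:00, 11:00-12:15, 12:30-14:00, 14:30-15:45.
Rosa free: 06:30-10:45, 11:00-11:45, 14:00-15:30.
Quinn free: 11:00-12:45, 13:00-15:45.
Finn ∩ Wendy: 11:00-13:45.
Finn ∩ Wendy ∩ Teo: 12:15-13:45.
Finn ∩ Wendy ∩ Teo ∩ Zara: 12:30-13:45.
Finn ∩ Wendy ∩ Teo ∩ Zara ∩ Rosa: ∅.
Finn ∩ Wendy ∩ Teo ∩ Zara ∩ Rosa ∩ Quinn: ∅.
There is no time when everyone is free.
No common window is at least 30 minutes long.

none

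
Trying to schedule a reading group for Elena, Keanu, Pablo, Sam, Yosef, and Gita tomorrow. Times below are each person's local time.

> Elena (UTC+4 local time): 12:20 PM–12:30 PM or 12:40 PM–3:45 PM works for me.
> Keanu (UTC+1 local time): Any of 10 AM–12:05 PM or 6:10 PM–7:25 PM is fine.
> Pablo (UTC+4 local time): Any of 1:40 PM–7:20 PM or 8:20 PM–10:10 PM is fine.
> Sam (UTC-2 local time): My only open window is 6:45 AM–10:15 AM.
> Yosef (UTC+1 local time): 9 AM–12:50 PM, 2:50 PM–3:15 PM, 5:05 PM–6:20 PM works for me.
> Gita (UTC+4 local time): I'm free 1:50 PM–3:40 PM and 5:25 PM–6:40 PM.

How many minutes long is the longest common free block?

Elena in UTC: 08:20-08:30, 08:40-11:45 (subtract 4h to convert from UTC+4).
Keanu in UTC: 09:00-11:05, 17:10-18:25 (subtract 1h to convert from UTC+1).
Pablo in UTC: 09:40-15:20, 16:20-18:10 (subtract 4h to convert from UTC+4).
Sam in UTC: 08:45-12:15 (add 2h to convert from UTC-2).
Yosef in UTC: 08:00-11:50, 13:50-14:15, 16:05-17:20 (subtract 1h to convert from UTC+1).
Gita in UTC: 09:50-11:40, 13:25-14:40 (subtract 4h to convert from UTC+4).
Elena ∩ Keanu: 09:00-11:05.
Elena ∩ Keanu ∩ Pablo: 09:40-11:05.
Elena ∩ Keanu ∩ Pablo ∩ Sam: 09:40-11:05.
Elena ∩ Keanu ∩ Pablo ∩ Sam ∩ Yosef: 09:40-11:05.
Elena ∩ Keanu ∩ Pablo ∩ Sam ∩ Yosef ∩ Gita: 09:50-11:05.
So the common availability across everyone is 09:50-11:05.
The longest is 09:50-11:05 at 75 minutes.

75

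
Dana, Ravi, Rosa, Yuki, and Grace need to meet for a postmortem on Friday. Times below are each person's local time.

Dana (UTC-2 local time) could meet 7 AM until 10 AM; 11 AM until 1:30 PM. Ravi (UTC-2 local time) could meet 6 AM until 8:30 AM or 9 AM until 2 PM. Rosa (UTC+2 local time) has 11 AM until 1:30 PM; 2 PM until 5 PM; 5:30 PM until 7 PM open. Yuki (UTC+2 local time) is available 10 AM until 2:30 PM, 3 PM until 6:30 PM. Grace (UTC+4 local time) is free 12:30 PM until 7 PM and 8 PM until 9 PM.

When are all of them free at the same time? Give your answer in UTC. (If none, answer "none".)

09:00-10:30, 11:00-11:30, 13:00-15:00

Dana in UTC: 09:00-12:00, 13:00-15:30 (add 2h to convert from UTC-2).
Ravi in UTC: 08:00-10:30, 11:00-16:00 (add 2h to convert from UTC-2).
Rosa in UTC: 09:00-11:30, 12:00-15:00, 15:30-17:00 (subtract 2h to convert from UTC+2).
Yuki in UTC: 08:00-12:30, 13:00-16:30 (subtract 2h to convert from UTC+2).
Grace in UTC: 08:30-15:00, 16:00-17:00 (subtract 4h to convert from UTC+4).
Dana ∩ Ravi: 09:00-10:30, 11:00-12:00, 13:00-15:30.
Dana ∩ Ravi ∩ Rosa: 09:00-10:30, 11:00-11:30, 13:00-15:00.
Dana ∩ Ravi ∩ Rosa ∩ Yuki: 09:00-10:30, 11:00-11:30, 13:00-15:00.
Dana ∩ Ravi ∩ Rosa ∩ Yuki ∩ Grace: 09:00-10:30, 11:00-11:30, 13:00-15:00.
So the common availability across everyone is 09:00-10:30, 11:00-11:30, 13:00-15:00.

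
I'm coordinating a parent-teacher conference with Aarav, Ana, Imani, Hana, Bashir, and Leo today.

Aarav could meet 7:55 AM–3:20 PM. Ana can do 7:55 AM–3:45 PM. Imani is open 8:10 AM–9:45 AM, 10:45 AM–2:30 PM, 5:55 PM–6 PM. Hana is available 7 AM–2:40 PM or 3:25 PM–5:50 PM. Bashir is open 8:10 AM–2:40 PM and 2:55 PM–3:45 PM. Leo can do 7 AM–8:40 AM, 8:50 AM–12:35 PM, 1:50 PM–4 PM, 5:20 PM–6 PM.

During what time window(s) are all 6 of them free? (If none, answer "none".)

08:10-08:40, 08:50-09:45, 10:45-12:35, 13:50-14:30

Aarav ∩ Ana: 07:55-15:20.
Aarav ∩ Ana ∩ Imani: 08:10-09:45, 10:45-14:30.
Aarav ∩ Ana ∩ Imani ∩ Hana: 08:10-09:45, 10:45-14:30.
Aarav ∩ Ana ∩ Imani ∩ Hana ∩ Bashir: 08:10-09:45, 10:45-14:30.
Aarav ∩ Ana ∩ Imani ∩ Hana ∩ Bashir ∩ Leo: 08:10-08:40, 08:50-09:45, 10:45-12:35, 13:50-14:30.
Those are the intersection windows.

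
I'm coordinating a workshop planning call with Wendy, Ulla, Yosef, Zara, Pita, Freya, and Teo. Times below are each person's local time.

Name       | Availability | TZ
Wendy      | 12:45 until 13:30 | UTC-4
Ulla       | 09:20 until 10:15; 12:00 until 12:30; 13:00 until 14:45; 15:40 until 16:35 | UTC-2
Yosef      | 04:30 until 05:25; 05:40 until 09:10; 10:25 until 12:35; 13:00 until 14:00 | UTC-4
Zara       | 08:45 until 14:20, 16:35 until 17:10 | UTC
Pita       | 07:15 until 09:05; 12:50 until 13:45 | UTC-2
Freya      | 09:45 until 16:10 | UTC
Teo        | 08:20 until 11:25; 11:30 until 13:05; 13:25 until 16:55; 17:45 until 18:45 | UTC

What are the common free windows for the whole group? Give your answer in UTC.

Wendy in UTC: 16:45-17:30 (add 4h to convert from UTC-4).
Ulla in UTC: 11:20-12:15, 14:00-14:30, 15:00-16:45, 17:40-18:35 (add 2h to convert from UTC-2).
Yosef in UTC: 08:30-09:25, 09:40-13:10, 14:25-16:35, 17:00-18:00 (add 4h to convert from UTC-4).
Zara in UTC: 08:45-14:20, 16:35-17:10.
Pita in UTC: 09:15-11:05, 14:50-15:45 (add 2h to convert from UTC-2).
Freya in UTC: 09:45-16:10.
Teo in UTC: 08:20-11:25, 11:30-13:05, 13:25-16:55, 17:45-18:45.
Wendy ∩ Ulla: ∅.
Wendy ∩ Ulla ∩ Yosef: ∅.
Wendy ∩ Ulla ∩ Yosef ∩ Zara: ∅.
Wendy ∩ Ulla ∩ Yosef ∩ Zara ∩ Pita: ∅.
Wendy ∩ Ulla ∩ Yosef ∩ Zara ∩ Pita ∩ Freya: ∅.
Wendy ∩ Ulla ∩ Yosef ∩ Zara ∩ Pita ∩ Freya ∩ Teo: ∅.
There is no time when everyone is free.

none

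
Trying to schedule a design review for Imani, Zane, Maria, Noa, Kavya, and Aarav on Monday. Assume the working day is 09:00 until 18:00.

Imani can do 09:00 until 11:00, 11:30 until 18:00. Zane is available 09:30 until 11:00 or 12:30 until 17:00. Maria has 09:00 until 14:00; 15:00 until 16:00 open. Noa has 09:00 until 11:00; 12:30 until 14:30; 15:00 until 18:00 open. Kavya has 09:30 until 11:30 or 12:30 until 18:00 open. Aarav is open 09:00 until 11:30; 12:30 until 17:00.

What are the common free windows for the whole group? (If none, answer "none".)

09:30-11:00, 12:30-14:00, 15:00-16:00

Imani ∩ Zane: 09:30-11:00, 12:30-17:00.
Imani ∩ Zane ∩ Maria: 09:30-11:00, 12:30-14:00, 15:00-16:00.
Imani ∩ Zane ∩ Maria ∩ Noa: 09:30-11:00, 12:30-14:00, 15:00-16:00.
Imani ∩ Zane ∩ Maria ∩ Noa ∩ Kavya: 09:30-11:00, 12:30-14:00, 15:00-16:00.
Imani ∩ Zane ∩ Maria ∩ Noa ∩ Kavya ∩ Aarav: 09:30-11:00, 12:30-14:00, 15:00-16:00.
Those are the intersection windows.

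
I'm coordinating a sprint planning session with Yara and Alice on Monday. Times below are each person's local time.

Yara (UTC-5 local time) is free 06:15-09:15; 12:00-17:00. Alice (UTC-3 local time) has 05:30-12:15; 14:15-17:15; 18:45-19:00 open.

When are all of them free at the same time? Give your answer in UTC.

11:15-14:15, 17:15-20:15, 21:45-22:00

Yara in UTC: 11:15-14:15, 17:00-22:00 (add 5h to convert from UTC-5).
Alice in UTC: 08:30-15:15, 17:15-20:15, 21:45-22:00 (add 3h to convert from UTC-3).
Yara ∩ Alice: 11:15-14:15, 17:15-20:15, 21:45-22:00.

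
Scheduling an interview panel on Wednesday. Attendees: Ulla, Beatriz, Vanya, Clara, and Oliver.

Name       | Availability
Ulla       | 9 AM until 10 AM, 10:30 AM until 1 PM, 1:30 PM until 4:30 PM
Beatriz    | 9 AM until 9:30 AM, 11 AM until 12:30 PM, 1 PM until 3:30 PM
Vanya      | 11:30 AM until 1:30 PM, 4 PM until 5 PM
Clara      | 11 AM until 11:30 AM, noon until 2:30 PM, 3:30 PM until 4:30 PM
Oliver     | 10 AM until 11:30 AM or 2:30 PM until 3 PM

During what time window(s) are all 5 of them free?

Ulla ∩ Beatriz: 09:00-09:30, 11:00-12:30, 13:30-15:30.
Ulla ∩ Beatriz ∩ Vanya: 11:30-12:30.
Ulla ∩ Beatriz ∩ Vanya ∩ Clara: 12:00-12:30.
Ulla ∩ Beatriz ∩ Vanya ∩ Clara ∩ Oliver: ∅.
There is no time when everyone is free.

none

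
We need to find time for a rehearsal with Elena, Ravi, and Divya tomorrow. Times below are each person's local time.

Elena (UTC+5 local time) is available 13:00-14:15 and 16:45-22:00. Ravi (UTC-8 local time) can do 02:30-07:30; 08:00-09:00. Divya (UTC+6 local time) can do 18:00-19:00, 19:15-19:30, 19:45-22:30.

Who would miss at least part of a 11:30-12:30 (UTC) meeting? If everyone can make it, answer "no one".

Elena in UTC: 08:00-09:15, 11:45-17:00 (subtract 5h to convert from UTC+5).
Ravi in UTC: 10:30-15:30, 16:00-17:00 (add 8h to convert from UTC-8).
Divya in UTC: 12:00-13:00, 13:15-13:30, 13:45-16:30 (subtract 6h to convert from UTC+6).
Elena: not fully free for 11:30-12:30. Ravi: free for 11:30-12:30. Divya: not fully free for 11:30-12:30.

Divya, Elena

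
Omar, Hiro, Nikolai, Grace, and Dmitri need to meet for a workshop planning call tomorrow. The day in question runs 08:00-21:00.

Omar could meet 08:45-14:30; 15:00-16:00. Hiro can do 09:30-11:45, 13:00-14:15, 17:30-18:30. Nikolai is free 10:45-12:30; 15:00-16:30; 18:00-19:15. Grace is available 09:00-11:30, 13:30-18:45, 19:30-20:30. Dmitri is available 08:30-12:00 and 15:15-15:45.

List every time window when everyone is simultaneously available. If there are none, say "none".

10:45-11:30

Omar ∩ Hiro: 09:30-11:45, 13:00-14:15.
Omar ∩ Hiro ∩ Nikolai: 10:45-11:45.
Omar ∩ Hiro ∩ Nikolai ∩ Grace: 10:45-11:30.
Omar ∩ Hiro ∩ Nikolai ∩ Grace ∩ Dmitri: 10:45-11:30.
Those are the intersection windows.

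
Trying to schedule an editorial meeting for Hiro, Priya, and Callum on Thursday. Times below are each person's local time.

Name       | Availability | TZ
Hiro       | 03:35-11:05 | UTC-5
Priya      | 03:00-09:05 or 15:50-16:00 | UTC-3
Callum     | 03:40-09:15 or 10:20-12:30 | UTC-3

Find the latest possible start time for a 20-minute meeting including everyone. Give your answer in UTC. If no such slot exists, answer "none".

11:45

Hiro in UTC: 08:35-16:05 (add 5h to convert from UTC-5).
Priya in UTC: 06:00-12:05, 18:50-19:00 (add 3h to convert from UTC-3).
Callum in UTC: 06:40-12:15, 13:20-15:30 (add 3h to convert from UTC-3).
Hiro ∩ Priya: 08:35-12:05.
Hiro ∩ Priya ∩ Callum: 08:35-12:05.
So the common availability across everyone is 08:35-12:05.
The last common window of at least 20 minutes is 08:35-12:05; a 20-minute meeting can start as late as 11:45 and still end by 12:05.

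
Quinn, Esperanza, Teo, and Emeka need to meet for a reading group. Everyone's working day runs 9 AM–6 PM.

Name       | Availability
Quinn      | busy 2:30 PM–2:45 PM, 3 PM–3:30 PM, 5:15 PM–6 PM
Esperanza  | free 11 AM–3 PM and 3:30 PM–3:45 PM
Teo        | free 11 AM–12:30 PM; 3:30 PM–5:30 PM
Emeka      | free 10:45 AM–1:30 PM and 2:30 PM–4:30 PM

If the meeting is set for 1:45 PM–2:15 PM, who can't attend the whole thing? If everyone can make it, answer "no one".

Emeka, Teo

Quinn free: 09:00-14:30, 14:45-15:00, 15:30-17:15 (invert busy blocks within the working day).
Esperanza free: 11:00-15:00, 15:30-15:45.
Teo free: 11:00-12:30, 15:30-17:30.
Emeka free: 10:45-13:30, 14:30-16:30.
Quinn: free for 13:45-14:15. Esperanza: free for 13:45-14:15. Teo: not fully free for 13:45-14:15. Emeka: not fully free for 13:45-14:15.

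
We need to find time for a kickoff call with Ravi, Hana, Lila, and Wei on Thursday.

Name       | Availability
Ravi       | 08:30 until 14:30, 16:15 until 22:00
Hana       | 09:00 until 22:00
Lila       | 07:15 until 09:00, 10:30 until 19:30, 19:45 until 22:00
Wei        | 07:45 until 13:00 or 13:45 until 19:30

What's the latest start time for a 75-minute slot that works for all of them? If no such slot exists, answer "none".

Ravi ∩ Hana: 09:00-14:30, 16:15-22:00.
Ravi ∩ Hana ∩ Lila: 10:30-14:30, 16:15-19:30, 19:45-22:00.
Ravi ∩ Hana ∩ Lila ∩ Wei: 10:30-13:00, 13:45-14:30, 16:15-19:30.
So the common availability across everyone is 10:30-13:00, 13:45-14:30, 16:15-19:30.
The last common window of at least 75 minutes is 16:15-19:30; a 75-minute meeting can start as late as 18:15 and still end by 19:30.

18:15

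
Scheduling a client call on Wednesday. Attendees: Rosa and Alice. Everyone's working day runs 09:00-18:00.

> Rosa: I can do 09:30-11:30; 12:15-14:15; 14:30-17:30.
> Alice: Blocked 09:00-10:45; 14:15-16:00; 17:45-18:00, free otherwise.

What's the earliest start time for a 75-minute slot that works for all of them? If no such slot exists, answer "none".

Rosa free: 09:30-11:30, 12:15-14:15, 14:30-17:30.
Alice free: 10:45-14:15, 16:00-17:45 (invert busy blocks within the working day).
Rosa ∩ Alice: 10:45-11:30, 12:15-14:15, 16:00-17:30.
Those are the intersection windows.
The first common window of at least 75 minutes is 12:15-14:15, so the earliest start is 12:15.

12:15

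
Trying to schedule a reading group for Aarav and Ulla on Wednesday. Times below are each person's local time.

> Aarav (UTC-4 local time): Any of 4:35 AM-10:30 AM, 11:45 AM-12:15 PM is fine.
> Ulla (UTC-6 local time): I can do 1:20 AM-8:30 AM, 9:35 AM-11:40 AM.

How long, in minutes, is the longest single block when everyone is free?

Aarav in UTC: 08:35-14:30, 15:45-16:15 (add 4h to convert from UTC-4).
Ulla in UTC: 07:20-14:30, 15:35-17:40 (add 6h to convert from UTC-6).
Aarav ∩ Ulla: 08:35-14:30, 15:45-16:15.
So the common availability across everyone is 08:35-14:30, 15:45-16:15.
The longest is 08:35-14:30 at 355 minutes.

355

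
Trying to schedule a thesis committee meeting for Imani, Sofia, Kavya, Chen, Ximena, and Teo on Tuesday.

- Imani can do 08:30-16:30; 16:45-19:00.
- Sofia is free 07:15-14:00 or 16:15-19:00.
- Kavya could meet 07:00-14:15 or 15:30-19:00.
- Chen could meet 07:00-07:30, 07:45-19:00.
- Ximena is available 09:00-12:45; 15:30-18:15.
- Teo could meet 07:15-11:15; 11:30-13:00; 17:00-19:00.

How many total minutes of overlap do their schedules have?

Imani ∩ Sofia: 08:30-14:00, 16:15-16:30, 16:45-19:00.
Imani ∩ Sofia ∩ Kavya: 08:30-14:00, 16:15-16:30, 16:45-19:00.
Imani ∩ Sofia ∩ Kavya ∩ Chen: 08:30-14:00, 16:15-16:30, 16:45-19:00.
Imani ∩ Sofia ∩ Kavya ∩ Chen ∩ Ximena: 09:00-12:45, 16:15-16:30, 16:45-18:15.
Imani ∩ Sofia ∩ Kavya ∩ Chen ∩ Ximena ∩ Teo: 09:00-11:15, 11:30-12:45, 17:00-18:15.
Summing the common windows: 135 + 75 + 75 = 285 minutes.

285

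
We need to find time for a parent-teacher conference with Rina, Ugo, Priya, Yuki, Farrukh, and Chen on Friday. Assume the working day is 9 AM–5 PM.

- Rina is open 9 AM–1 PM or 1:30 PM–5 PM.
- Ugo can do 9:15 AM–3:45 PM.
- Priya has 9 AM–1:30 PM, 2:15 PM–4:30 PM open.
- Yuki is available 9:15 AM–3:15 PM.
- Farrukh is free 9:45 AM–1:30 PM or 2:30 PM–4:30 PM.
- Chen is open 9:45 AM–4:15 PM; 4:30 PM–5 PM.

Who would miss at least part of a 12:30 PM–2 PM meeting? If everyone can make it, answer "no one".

Farrukh, Priya, Rina

Rina: not fully free for 12:30-14:00. Ugo: free for 12:30-14:00. Priya: not fully free for 12:30-14:00. Yuki: free for 12:30-14:00. Farrukh: not fully free for 12:30-14:00. Chen: free for 12:30-14:00.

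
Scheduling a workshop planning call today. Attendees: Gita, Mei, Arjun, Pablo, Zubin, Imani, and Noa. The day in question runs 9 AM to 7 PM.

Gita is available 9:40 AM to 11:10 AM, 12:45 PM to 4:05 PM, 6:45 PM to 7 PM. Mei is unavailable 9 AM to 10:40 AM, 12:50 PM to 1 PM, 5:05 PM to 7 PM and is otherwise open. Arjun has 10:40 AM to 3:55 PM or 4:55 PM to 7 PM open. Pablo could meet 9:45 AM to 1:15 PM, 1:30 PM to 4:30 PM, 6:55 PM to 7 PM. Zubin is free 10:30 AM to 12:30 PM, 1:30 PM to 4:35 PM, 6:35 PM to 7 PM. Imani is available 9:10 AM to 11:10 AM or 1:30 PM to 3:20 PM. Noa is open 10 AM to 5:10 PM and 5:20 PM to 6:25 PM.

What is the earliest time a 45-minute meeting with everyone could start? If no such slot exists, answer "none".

13:30

Gita free: 09:40-11:10, 12:45-16:05, 18:45-19:00.
Mei free: 10:40-12:50, 13:00-17:05 (invert busy blocks within the working day).
Arjun free: 10:40-15:55, 16:55-19:00.
Pablo free: 09:45-13:15, 13:30-16:30, 18:55-19:00.
Zubin free: 10:30-12:30, 13:30-16:35, 18:35-19:00.
Imani free: 09:10-11:10, 13:30-15:20.
Noa free: 10:00-17:10, 17:20-18:25.
Gita ∩ Mei: 10:40-11:10, 12:45-12:50, 13:00-16:05.
Gita ∩ Mei ∩ Arjun: 10:40-11:10, 12:45-12:50, 13:00-15:55.
Gita ∩ Mei ∩ Arjun ∩ Pablo: 10:40-11:10, 12:45-12:50, 13:00-13:15, 13:30-15:55.
Gita ∩ Mei ∩ Arjun ∩ Pablo ∩ Zubin: 10:40-11:10, 13:30-15:55.
Gita ∩ Mei ∩ Arjun ∩ Pablo ∩ Zubin ∩ Imani: 10:40-11:10, 13:30-15:20.
Gita ∩ Mei ∩ Arjun ∩ Pablo ∩ Zubin ∩ Imani ∩ Noa: 10:40-11:10, 13:30-15:20.
Those are the intersection windows.
The first common window of at least 45 minutes is 13:30-15:20, so the earliest start is 13:30.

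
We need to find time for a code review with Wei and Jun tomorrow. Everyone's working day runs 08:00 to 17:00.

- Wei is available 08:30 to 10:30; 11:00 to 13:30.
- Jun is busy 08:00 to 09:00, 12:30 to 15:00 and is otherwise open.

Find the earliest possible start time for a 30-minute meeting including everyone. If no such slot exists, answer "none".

09:00

Wei free: 08:30-10:30, 11:00-13:30.
Jun free: 09:00-12:30, 15:00-17:00 (invert busy blocks within the working day).
Wei ∩ Jun: 09:00-10:30, 11:00-12:30.
The first common window of at least 30 minutes is 09:00-10:30, so the earliest start is 09:00.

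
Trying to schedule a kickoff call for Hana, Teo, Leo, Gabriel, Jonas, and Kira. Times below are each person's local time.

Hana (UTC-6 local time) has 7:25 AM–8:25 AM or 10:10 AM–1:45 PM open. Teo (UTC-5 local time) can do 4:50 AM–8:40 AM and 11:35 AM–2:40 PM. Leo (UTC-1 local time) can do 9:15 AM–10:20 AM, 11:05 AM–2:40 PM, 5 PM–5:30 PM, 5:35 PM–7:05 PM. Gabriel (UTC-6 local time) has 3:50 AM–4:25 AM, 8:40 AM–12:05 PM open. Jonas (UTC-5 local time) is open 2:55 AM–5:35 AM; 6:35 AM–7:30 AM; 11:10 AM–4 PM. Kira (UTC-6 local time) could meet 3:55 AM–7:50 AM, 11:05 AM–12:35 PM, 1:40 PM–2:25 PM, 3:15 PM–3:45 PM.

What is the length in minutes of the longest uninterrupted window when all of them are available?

Hana in UTC: 13:25-14:25, 16:10-19:45 (add 6h to convert from UTC-6).
Teo in UTC: 09:50-13:40, 16:35-19:40 (add 5h to convert from UTC-5).
Leo in UTC: 10:15-11:20, 12:05-15:40, 18:00-18:30, 18:35-20:05 (add 1h to convert from UTC-1).
Gabriel in UTC: 09:50-10:25, 14:40-18:05 (add 6h to convert from UTC-6).
Jonas in UTC: 07:55-10:35, 11:35-12:30, 16:10-21:00 (add 5h to convert from UTC-5).
Kira in UTC: 09:55-13:50, 17:05-18:35, 19:40-20:25, 21:15-21:45 (add 6h to convert from UTC-6).
Hana ∩ Teo: 13:25-13:40, 16:35-19:40.
Hana ∩ Teo ∩ Leo: 13:25-13:40, 18:00-18:30, 18:35-19:40.
Hana ∩ Teo ∩ Leo ∩ Gabriel: 18:00-18:05.
Hana ∩ Teo ∩ Leo ∩ Gabriel ∩ Jonas: 18:00-18:05.
Hana ∩ Teo ∩ Leo ∩ Gabriel ∩ Jonas ∩ Kira: 18:00-18:05.
The longest is 18:00-18:05 at 5 minutes.

5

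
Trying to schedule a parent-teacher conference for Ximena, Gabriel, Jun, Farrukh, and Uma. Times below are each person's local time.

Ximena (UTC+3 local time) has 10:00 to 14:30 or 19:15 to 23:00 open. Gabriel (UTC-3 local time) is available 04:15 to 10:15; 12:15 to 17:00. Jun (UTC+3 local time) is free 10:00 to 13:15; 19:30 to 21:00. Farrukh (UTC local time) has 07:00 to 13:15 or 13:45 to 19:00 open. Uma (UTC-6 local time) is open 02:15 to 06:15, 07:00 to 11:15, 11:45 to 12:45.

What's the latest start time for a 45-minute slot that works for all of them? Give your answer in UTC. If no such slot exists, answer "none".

Ximena in UTC: 07:00-11:30, 16:15-20:00 (subtract 3h to convert from UTC+3).
Gabriel in UTC: 07:15-13:15, 15:15-20:00 (add 3h to convert from UTC-3).
Jun in UTC: 07:00-10:15, 16:30-18:00 (subtract 3h to convert from UTC+3).
Farrukh in UTC: 07:00-13:15, 13:45-19:00.
Uma in UTC: 08:15-12:15, 13:00-17:15, 17:45-18:45 (add 6h to convert from UTC-6).
Ximena ∩ Gabriel: 07:15-11:30, 16:15-20:00.
Ximena ∩ Gabriel ∩ Jun: 07:15-10:15, 16:30-18:00.
Ximena ∩ Gabriel ∩ Jun ∩ Farrukh: 07:15-10:15, 16:30-18:00.
Ximena ∩ Gabriel ∩ Jun ∩ Farrukh ∩ Uma: 08:15-10:15, 16:30-17:15, 17:45-18:00.
The last common window of at least 45 minutes is 16:30-17:15; a 45-minute meeting can start as late as 16:30 and still end by 17:15.

16:30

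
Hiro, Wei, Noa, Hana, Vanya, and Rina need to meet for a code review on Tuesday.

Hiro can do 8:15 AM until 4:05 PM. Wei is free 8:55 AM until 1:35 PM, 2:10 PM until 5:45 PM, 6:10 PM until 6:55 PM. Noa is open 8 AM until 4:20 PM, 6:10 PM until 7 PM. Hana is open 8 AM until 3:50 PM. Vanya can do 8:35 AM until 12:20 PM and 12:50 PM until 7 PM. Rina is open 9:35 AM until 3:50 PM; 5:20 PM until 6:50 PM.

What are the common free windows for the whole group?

Hiro ∩ Wei: 08:55-13:35, 14:10-16:05.
Hiro ∩ Wei ∩ Noa: 08:55-13:35, 14:10-16:05.
Hiro ∩ Wei ∩ Noa ∩ Hana: 08:55-13:35, 14:10-15:50.
Hiro ∩ Wei ∩ Noa ∩ Hana ∩ Vanya: 08:55-12:20, 12:50-13:35, 14:10-15:50.
Hiro ∩ Wei ∩ Noa ∩ Hana ∩ Vanya ∩ Rina: 09:35-12:20, 12:50-13:35, 14:10-15:50.

09:35-12:20, 12:50-13:35, 14:10-15:50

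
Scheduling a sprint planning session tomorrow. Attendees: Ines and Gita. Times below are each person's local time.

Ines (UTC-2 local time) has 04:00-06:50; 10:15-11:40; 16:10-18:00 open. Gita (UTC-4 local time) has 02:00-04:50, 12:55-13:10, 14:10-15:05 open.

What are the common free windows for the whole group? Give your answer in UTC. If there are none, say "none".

Ines in UTC: 06:00-08:50, 12:15-13:40, 18:10-20:00 (add 2h to convert from UTC-2).
Gita in UTC: 06:00-08:50, 16:55-17:10, 18:10-19:05 (add 4h to convert from UTC-4).
Ines ∩ Gita: 06:00-08:50, 18:10-19:05.
So the common availability across everyone is 06:00-08:50, 18:10-19:05.

06:00-08:50, 18:10-19:05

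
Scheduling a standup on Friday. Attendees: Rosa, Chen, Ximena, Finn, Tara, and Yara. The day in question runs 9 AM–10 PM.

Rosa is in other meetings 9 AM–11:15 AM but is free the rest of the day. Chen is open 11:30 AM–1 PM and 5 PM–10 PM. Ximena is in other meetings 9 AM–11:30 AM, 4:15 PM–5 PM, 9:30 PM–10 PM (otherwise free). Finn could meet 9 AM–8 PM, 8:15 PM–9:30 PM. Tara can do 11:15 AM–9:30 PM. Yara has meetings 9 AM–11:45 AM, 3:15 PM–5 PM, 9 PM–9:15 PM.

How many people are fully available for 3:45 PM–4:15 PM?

4

Rosa free: 11:15-22:00 (invert busy blocks within the working day).
Chen free: 11:30-13:00, 17:00-22:00.
Ximena free: 11:30-16:15, 17:00-21:30 (invert busy blocks within the working day).
Finn free: 09:00-20:00, 20:15-21:30.
Tara free: 11:15-21:30.
Yara free: 11:45-15:15, 17:00-21:00, 21:15-22:00 (invert busy blocks within the working day).
Rosa, Ximena, Finn, and Tara can make the full 15:45-16:15 slot — that's 4.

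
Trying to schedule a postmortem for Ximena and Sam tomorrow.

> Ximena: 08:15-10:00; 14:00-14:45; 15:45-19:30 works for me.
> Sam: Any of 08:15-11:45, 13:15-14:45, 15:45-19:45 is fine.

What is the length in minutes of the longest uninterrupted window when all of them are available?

Ximena ∩ Sam: 08:15-10:00, 14:00-14:45, 15:45-19:30.
So the common availability across everyone is 08:15-10:00, 14:00-14:45, 15:45-19:30.
The longest is 15:45-19:30 at 225 minutes.

225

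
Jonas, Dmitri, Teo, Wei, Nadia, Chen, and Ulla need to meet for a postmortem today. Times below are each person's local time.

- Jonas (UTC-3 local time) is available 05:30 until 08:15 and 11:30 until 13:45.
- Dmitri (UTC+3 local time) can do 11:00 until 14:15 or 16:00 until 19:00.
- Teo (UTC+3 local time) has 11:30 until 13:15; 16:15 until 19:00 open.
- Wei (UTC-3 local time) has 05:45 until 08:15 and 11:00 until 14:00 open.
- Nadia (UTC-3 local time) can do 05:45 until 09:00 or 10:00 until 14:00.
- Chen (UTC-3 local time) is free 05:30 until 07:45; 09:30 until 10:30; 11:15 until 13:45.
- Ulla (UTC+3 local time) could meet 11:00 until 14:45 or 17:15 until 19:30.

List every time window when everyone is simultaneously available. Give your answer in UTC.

Jonas in UTC: 08:30-11:15, 14:30-16:45 (add 3h to convert from UTC-3).
Dmitri in UTC: 08:00-11:15, 13:00-16:00 (subtract 3h to convert from UTC+3).
Teo in UTC: 08:30-10:15, 13:15-16:00 (subtract 3h to convert from UTC+3).
Wei in UTC: 08:45-11:15, 14:00-17:00 (add 3h to convert from UTC-3).
Nadia in UTC: 08:45-12:00, 13:00-17:00 (add 3h to convert from UTC-3).
Chen in UTC: 08:30-10:45, 12:30-13:30, 14:15-16:45 (add 3h to convert from UTC-3).
Ulla in UTC: 08:00-11:45, 14:15-16:30 (subtract 3h to convert from UTC+3).
Jonas ∩ Dmitri: 08:30-11:15, 14:30-16:00.
Jonas ∩ Dmitri ∩ Teo: 08:30-10:15, 14:30-16:00.
Jonas ∩ Dmitri ∩ Teo ∩ Wei: 08:45-10:15, 14:30-16:00.
Jonas ∩ Dmitri ∩ Teo ∩ Wei ∩ Nadia: 08:45-10:15, 14:30-16:00.
Jonas ∩ Dmitri ∩ Teo ∩ Wei ∩ Nadia ∩ Chen: 08:45-10:15, 14:30-16:00.
Jonas ∩ Dmitri ∩ Teo ∩ Wei ∩ Nadia ∩ Chen ∩ Ulla: 08:45-10:15, 14:30-16:00.

08:45-10:15, 14:30-16:00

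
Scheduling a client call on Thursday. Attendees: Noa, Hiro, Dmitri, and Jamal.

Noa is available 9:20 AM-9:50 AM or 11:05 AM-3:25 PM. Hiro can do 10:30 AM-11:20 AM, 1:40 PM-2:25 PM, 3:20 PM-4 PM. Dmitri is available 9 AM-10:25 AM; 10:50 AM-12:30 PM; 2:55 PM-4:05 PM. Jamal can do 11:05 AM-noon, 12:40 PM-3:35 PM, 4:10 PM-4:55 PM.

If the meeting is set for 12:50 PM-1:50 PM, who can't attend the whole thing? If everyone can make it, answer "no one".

Noa: free for 12:50-13:50. Hiro: not fully free for 12:50-13:50. Dmitri: not fully free for 12:50-13:50. Jamal: free for 12:50-13:50.

Dmitri, Hiro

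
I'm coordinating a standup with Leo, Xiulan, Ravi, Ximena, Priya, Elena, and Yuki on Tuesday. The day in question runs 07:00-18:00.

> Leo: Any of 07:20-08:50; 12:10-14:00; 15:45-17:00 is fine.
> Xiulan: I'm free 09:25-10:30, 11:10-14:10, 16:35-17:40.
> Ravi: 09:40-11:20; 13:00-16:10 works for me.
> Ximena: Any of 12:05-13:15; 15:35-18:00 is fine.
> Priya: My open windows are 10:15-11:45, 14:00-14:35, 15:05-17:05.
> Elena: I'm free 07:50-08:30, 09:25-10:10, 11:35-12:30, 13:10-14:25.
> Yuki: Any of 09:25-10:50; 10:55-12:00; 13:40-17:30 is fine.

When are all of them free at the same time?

none

Leo ∩ Xiulan: 12:10-14:00, 16:35-17:00.
Leo ∩ Xiulan ∩ Ravi: 13:00-14:00.
Leo ∩ Xiulan ∩ Ravi ∩ Ximena: 13:00-13:15.
Leo ∩ Xiulan ∩ Ravi ∩ Ximena ∩ Priya: ∅.
Leo ∩ Xiulan ∩ Ravi ∩ Ximena ∩ Priya ∩ Elena: ∅.
Leo ∩ Xiulan ∩ Ravi ∩ Ximena ∩ Priya ∩ Elena ∩ Yuki: ∅.
There is no time when everyone is free.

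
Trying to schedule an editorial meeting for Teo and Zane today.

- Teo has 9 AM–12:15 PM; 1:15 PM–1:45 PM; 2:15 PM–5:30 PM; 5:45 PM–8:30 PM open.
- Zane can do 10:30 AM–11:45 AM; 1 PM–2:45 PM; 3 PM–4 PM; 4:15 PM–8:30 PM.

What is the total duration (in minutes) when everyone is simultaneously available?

Teo ∩ Zane: 10:30-11:45, 13:15-13:45, 14:15-14:45, 15:00-16:00, 16:15-17:30, 17:45-20:30.
So the common availability across everyone is 10:30-11:45, 13:15-13:45, 14:15-14:45, 15:00-16:00, 16:15-17:30, 17:45-20:30.
Summing the common windows: 75 + 30 + 30 + 60 + 75 + 165 = 435 minutes.

435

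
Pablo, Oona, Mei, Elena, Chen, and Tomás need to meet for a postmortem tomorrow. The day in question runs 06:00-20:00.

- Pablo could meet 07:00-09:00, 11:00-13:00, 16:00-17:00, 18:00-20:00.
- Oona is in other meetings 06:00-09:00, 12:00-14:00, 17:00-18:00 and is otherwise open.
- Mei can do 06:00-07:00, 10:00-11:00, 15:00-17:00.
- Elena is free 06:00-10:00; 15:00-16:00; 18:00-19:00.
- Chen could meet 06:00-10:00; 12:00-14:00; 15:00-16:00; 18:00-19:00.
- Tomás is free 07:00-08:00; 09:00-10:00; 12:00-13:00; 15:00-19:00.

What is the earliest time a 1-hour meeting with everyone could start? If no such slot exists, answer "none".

none

Pablo free: 07:00-09:00, 11:00-13:00, 16:00-17:00, 18:00-20:00.
Oona free: 09:00-12:00, 14:00-17:00, 18:00-20:00 (invert busy blocks within the working day).
Mei free: 06:00-07:00, 10:00-11:00, 15:00-17:00.
Elena free: 06:00-10:00, 15:00-16:00, 18:00-19:00.
Chen free: 06:00-10:00, 12:00-14:00, 15:00-16:00, 18:00-19:00.
Tomás free: 07:00-08:00, 09:00-10:00, 12:00-13:00, 15:00-19:00.
Pablo ∩ Oona: 11:00-12:00, 16:00-17:00, 18:00-20:00.
Pablo ∩ Oona ∩ Mei: 16:00-17:00.
Pablo ∩ Oona ∩ Mei ∩ Elena: ∅.
Pablo ∩ Oona ∩ Mei ∩ Elena ∩ Chen: ∅.
Pablo ∩ Oona ∩ Mei ∩ Elena ∩ Chen ∩ Tomás: ∅.
There is no time when everyone is free.
No common window is at least 60 minutes long.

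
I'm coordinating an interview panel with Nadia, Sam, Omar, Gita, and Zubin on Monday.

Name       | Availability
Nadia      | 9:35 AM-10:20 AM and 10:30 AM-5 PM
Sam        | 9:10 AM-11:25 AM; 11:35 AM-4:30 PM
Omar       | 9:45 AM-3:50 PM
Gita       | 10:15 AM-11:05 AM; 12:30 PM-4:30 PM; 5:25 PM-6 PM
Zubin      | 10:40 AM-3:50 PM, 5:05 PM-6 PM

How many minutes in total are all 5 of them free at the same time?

225

Nadia ∩ Sam: 09:35-10:20, 10:30-11:25, 11:35-16:30.
Nadia ∩ Sam ∩ Omar: 09:45-10:20, 10:30-11:25, 11:35-15:50.
Nadia ∩ Sam ∩ Omar ∩ Gita: 10:15-10:20, 10:30-11:05, 12:30-15:50.
Nadia ∩ Sam ∩ Omar ∩ Gita ∩ Zubin: 10:40-11:05, 12:30-15:50.
Those are the intersection windows.
Summing the common windows: 25 + 200 = 225 minutes.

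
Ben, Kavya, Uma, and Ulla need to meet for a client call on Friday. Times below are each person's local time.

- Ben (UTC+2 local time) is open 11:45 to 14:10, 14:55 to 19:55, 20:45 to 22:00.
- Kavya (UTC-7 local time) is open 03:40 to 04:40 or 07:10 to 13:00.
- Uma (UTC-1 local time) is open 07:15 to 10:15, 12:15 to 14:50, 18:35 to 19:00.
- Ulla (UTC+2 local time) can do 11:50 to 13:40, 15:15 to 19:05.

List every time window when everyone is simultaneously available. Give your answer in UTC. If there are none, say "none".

Ben in UTC: 09:45-12:10, 12:55-17:55, 18:45-20:00 (subtract 2h to convert from UTC+2).
Kavya in UTC: 10:40-11:40, 14:10-20:00 (add 7h to convert from UTC-7).
Uma in UTC: 08:15-11:15, 13:15-15:50, 19:35-20:00 (add 1h to convert from UTC-1).
Ulla in UTC: 09:50-11:40, 13:15-17:05 (subtract 2h to convert from UTC+2).
Ben ∩ Kavya: 10:40-11:40, 14:10-17:55, 18:45-20:00.
Ben ∩ Kavya ∩ Uma: 10:40-11:15, 14:10-15:50, 19:35-20:00.
Ben ∩ Kavya ∩ Uma ∩ Ulla: 10:40-11:15, 14:10-15:50.
Those are the intersection windows.

10:40-11:15, 14:10-15:50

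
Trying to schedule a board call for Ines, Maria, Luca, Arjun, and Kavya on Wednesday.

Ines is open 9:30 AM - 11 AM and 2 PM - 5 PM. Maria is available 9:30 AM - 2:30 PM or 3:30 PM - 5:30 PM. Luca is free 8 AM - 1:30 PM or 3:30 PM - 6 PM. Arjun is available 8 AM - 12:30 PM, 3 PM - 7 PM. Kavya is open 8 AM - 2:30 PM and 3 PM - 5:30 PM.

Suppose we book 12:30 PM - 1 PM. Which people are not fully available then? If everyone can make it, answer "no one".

Ines: not fully free for 12:30-13:00. Maria: free for 12:30-13:00. Luca: free for 12:30-13:00. Arjun: not fully free for 12:30-13:00. Kavya: free for 12:30-13:00.

Arjun, Ines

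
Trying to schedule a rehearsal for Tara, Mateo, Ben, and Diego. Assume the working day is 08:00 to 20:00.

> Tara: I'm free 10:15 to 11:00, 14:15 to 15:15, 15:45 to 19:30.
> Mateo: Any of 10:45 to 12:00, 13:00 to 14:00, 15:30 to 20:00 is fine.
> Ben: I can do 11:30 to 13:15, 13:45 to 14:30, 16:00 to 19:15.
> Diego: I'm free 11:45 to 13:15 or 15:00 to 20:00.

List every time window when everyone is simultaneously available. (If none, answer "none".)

16:00-19:15

Tara ∩ Mateo: 10:45-11:00, 15:45-19:30.
Tara ∩ Mateo ∩ Ben: 16:00-19:15.
Tara ∩ Mateo ∩ Ben ∩ Diego: 16:00-19:15.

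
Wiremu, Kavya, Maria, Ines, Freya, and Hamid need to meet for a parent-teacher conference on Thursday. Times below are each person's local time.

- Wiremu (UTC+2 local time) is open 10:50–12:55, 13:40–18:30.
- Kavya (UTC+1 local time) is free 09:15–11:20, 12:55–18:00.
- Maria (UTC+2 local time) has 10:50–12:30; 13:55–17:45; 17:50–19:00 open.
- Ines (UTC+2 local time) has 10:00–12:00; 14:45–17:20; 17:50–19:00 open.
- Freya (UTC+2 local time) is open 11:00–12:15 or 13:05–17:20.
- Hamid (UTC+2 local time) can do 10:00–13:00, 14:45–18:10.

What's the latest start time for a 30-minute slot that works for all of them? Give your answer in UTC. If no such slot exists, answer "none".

Wiremu in UTC: 08:50-10:55, 11:40-16:30 (subtract 2h to convert from UTC+2).
Kavya in UTC: 08:15-10:20, 11:55-17:00 (subtract 1h to convert from UTC+1).
Maria in UTC: 08:50-10:30, 11:55-15:45, 15:50-17:00 (subtract 2h to convert from UTC+2).
Ines in UTC: 08:00-10:00, 12:45-15:20, 15:50-17:00 (subtract 2h to convert from UTC+2).
Freya in UTC: 09:00-10:15, 11:05-15:20 (subtract 2h to convert from UTC+2).
Hamid in UTC: 08:00-11:00, 12:45-16:10 (subtract 2h to convert from UTC+2).
Wiremu ∩ Kavya: 08:50-10:20, 11:55-16:30.
Wiremu ∩ Kavya ∩ Maria: 08:50-10:20, 11:55-15:45, 15:50-16:30.
Wiremu ∩ Kavya ∩ Maria ∩ Ines: 08:50-10:00, 12:45-15:20, 15:50-16:30.
Wiremu ∩ Kavya ∩ Maria ∩ Ines ∩ Freya: 09:00-10:00, 12:45-15:20.
Wiremu ∩ Kavya ∩ Maria ∩ Ines ∩ Freya ∩ Hamid: 09:00-10:00, 12:45-15:20.
So the common availability across everyone is 09:00-10:00, 12:45-15:20.
The last common window of at least 30 minutes is 12:45-15:20; a 30-minute meeting can start as late as 14:50 and still end by 15:20.

14:50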